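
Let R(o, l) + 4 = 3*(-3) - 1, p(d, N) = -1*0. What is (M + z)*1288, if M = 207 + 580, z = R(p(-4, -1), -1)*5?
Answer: 923496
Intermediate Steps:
p(d, N) = 0
R(o, l) = -14 (R(o, l) = -4 + (3*(-3) - 1) = -4 + (-9 - 1) = -4 - 10 = -14)
z = -70 (z = -14*5 = -70)
M = 787
(M + z)*1288 = (787 - 70)*1288 = 717*1288 = 923496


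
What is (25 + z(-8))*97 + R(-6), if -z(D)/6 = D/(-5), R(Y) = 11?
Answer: 7524/5 ≈ 1504.8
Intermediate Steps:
z(D) = 6*D/5 (z(D) = -6*D/(-5) = -6*D*(-1)/5 = -(-6)*D/5 = 6*D/5)
(25 + z(-8))*97 + R(-6) = (25 + (6/5)*(-8))*97 + 11 = (25 - 48/5)*97 + 11 = (77/5)*97 + 11 = 7469/5 + 11 = 7524/5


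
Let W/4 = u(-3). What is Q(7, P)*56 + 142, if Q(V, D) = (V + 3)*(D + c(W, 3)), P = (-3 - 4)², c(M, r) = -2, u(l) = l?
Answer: 26462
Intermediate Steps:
W = -12 (W = 4*(-3) = -12)
P = 49 (P = (-7)² = 49)
Q(V, D) = (-2 + D)*(3 + V) (Q(V, D) = (V + 3)*(D - 2) = (3 + V)*(-2 + D) = (-2 + D)*(3 + V))
Q(7, P)*56 + 142 = (-6 - 2*7 + 3*49 + 49*7)*56 + 142 = (-6 - 14 + 147 + 343)*56 + 142 = 470*56 + 142 = 26320 + 142 = 26462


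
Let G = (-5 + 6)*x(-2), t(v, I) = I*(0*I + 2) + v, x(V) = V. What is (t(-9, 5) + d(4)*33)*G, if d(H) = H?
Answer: -266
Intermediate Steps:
t(v, I) = v + 2*I (t(v, I) = I*(0 + 2) + v = I*2 + v = 2*I + v = v + 2*I)
G = -2 (G = (-5 + 6)*(-2) = 1*(-2) = -2)
(t(-9, 5) + d(4)*33)*G = ((-9 + 2*5) + 4*33)*(-2) = ((-9 + 10) + 132)*(-2) = (1 + 132)*(-2) = 133*(-2) = -266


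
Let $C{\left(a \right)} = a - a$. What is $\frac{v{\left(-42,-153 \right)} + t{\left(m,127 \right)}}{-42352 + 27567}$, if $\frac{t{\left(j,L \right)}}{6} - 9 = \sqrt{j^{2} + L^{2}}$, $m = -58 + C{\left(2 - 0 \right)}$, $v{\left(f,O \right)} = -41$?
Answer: $- \frac{13}{14785} - \frac{6 \sqrt{19493}}{14785} \approx -0.057538$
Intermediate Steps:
$C{\left(a \right)} = 0$
$m = -58$ ($m = -58 + 0 = -58$)
$t{\left(j,L \right)} = 54 + 6 \sqrt{L^{2} + j^{2}}$ ($t{\left(j,L \right)} = 54 + 6 \sqrt{j^{2} + L^{2}} = 54 + 6 \sqrt{L^{2} + j^{2}}$)
$\frac{v{\left(-42,-153 \right)} + t{\left(m,127 \right)}}{-42352 + 27567} = \frac{-41 + \left(54 + 6 \sqrt{127^{2} + \left(-58\right)^{2}}\right)}{-42352 + 27567} = \frac{-41 + \left(54 + 6 \sqrt{16129 + 3364}\right)}{-14785} = \left(-41 + \left(54 + 6 \sqrt{19493}\right)\right) \left(- \frac{1}{14785}\right) = \left(13 + 6 \sqrt{19493}\right) \left(- \frac{1}{14785}\right) = - \frac{13}{14785} - \frac{6 \sqrt{19493}}{14785}$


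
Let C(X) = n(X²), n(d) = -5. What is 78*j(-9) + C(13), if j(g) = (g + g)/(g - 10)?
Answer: 1309/19 ≈ 68.895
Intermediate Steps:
j(g) = 2*g/(-10 + g) (j(g) = (2*g)/(-10 + g) = 2*g/(-10 + g))
C(X) = -5
78*j(-9) + C(13) = 78*(2*(-9)/(-10 - 9)) - 5 = 78*(2*(-9)/(-19)) - 5 = 78*(2*(-9)*(-1/19)) - 5 = 78*(18/19) - 5 = 1404/19 - 5 = 1309/19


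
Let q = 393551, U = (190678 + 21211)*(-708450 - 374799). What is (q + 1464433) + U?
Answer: -229526689377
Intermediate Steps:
U = -229528547361 (U = 211889*(-1083249) = -229528547361)
(q + 1464433) + U = (393551 + 1464433) - 229528547361 = 1857984 - 229528547361 = -229526689377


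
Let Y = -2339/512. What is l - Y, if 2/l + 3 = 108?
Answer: 246619/53760 ≈ 4.5874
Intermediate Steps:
l = 2/105 (l = 2/(-3 + 108) = 2/105 ≈ 0.019048)
Y = -2339/512 (Y = -2339*1/512 = -2339/512 ≈ -4.5684)
l - Y = 2/105 - 1*(-2339/512) = 2/105 + 2339/512 = 246619/53760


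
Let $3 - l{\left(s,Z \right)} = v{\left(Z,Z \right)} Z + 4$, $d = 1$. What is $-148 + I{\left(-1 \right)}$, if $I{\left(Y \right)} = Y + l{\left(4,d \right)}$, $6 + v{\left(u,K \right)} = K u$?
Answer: $-145$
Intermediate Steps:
$v{\left(u,K \right)} = -6 + K u$
$l{\left(s,Z \right)} = -1 - Z \left(-6 + Z^{2}\right)$ ($l{\left(s,Z \right)} = 3 - \left(\left(-6 + Z Z\right) Z + 4\right) = 3 - \left(\left(-6 + Z^{2}\right) Z + 4\right) = 3 - \left(Z \left(-6 + Z^{2}\right) + 4\right) = 3 - \left(4 + Z \left(-6 + Z^{2}\right)\right) = -1 - Z \left(-6 + Z^{2}\right)$)
$I{\left(Y \right)} = 4 + Y$ ($I{\left(Y \right)} = Y - -4 = Y + 4 = 4 + Y$)
$-148 + I{\left(-1 \right)} = -148 + \left(4 - 1\right) = -148 + 3 = -145$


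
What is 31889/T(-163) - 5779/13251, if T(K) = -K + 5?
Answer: 955987/5048 ≈ 189.38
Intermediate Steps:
T(K) = 5 - K
31889/T(-163) - 5779/13251 = 31889/(5 - 1*(-163)) - 5779/13251 = 31889/(5 + 163) - 5779*1/13251 = 31889/168 - 5779/13251 = 955987/5048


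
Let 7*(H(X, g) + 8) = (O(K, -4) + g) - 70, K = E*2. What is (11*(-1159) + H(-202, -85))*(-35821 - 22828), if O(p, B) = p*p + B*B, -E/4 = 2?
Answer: 5230435118/7 ≈ 7.4720e+8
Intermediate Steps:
E = -8 (E = -4*2 = -8)
K = -16 (K = -8*2 = -16)
O(p, B) = B**2 + p**2 (O(p, B) = p**2 + B**2 = B**2 + p**2)
H(X, g) = 146/7 + g/7 (H(X, g) = -8 + ((((-4)**2 + (-16)**2) + g) - 70)/7 = -8 + (((16 + 256) + g) - 70)/7 = -8 + ((272 + g) - 70)/7 = -8 + (202 + g)/7 = -8 + (202/7 + g/7) = 146/7 + g/7)
(11*(-1159) + H(-202, -85))*(-35821 - 22828) = (11*(-1159) + (146/7 + (1/7)*(-85)))*(-35821 - 22828) = (-12749 + (146/7 - 85/7))*(-58649) = (-12749 + 61/7)*(-58649) = -89182/7*(-58649) = 5230435118/7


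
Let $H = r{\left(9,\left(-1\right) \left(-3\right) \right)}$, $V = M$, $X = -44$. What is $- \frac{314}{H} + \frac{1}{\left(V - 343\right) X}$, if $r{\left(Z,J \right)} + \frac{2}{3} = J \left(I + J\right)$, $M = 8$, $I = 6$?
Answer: $- \frac{13885001}{1164460} \approx -11.924$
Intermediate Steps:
$V = 8$
$r{\left(Z,J \right)} = - \frac{2}{3} + J \left(6 + J\right)$
$H = \frac{79}{3}$ ($H = - \frac{2}{3} + \left(\left(-1\right) \left(-3\right)\right)^{2} + 6 \left(\left(-1\right) \left(-3\right)\right) = - \frac{2}{3} + 3^{2} + 6 \cdot 3 = - \frac{2}{3} + 9 + 18 = \frac{79}{3} \approx 26.333$)
$- \frac{314}{H} + \frac{1}{\left(V - 343\right) X} = - \frac{314}{\frac{79}{3}} + \frac{1}{\left(8 - 343\right) \left(-44\right)} = \left(-314\right) \frac{3}{79} + \frac{1}{-335} \left(- \frac{1}{44}\right) = - \frac{942}{79} - - \frac{1}{14740} = - \frac{942}{79} + \frac{1}{14740} = - \frac{13885001}{1164460}$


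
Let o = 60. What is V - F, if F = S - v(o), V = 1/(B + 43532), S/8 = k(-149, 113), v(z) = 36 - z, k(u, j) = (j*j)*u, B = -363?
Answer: 657059117457/43169 ≈ 1.5221e+7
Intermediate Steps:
k(u, j) = u*j² (k(u, j) = j²*u = u*j²)
S = -15220648 (S = 8*(-149*113²) = 8*(-149*12769) = 8*(-1902581) = -15220648)
V = 1/43169 (V = 1/(-363 + 43532) = 1/43169 ≈ 2.3165e-5)
F = -15220624 (F = -15220648 - (36 - 1*60) = -15220648 - (36 - 60) = -15220648 - 1*(-24) = -15220648 + 24 = -15220624)
V - F = 1/43169 - 1*(-15220624) = 1/43169 + 15220624 = 657059117457/43169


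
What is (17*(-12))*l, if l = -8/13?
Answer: 1632/13 ≈ 125.54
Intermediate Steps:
l = -8/13 (l = -8*1/13 = -8/13 ≈ -0.61539)
(17*(-12))*l = (17*(-12))*(-8/13) = -204*(-8/13) = 1632/13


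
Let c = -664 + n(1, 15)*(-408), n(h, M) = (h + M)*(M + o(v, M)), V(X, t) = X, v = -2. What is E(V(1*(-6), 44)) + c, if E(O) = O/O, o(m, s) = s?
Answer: -196503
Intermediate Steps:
E(O) = 1
n(h, M) = 2*M*(M + h) (n(h, M) = (h + M)*(M + M) = (M + h)*(2*M) = 2*M*(M + h))
c = -196504 (c = -664 + (2*15*(15 + 1))*(-408) = -664 + (2*15*16)*(-408) = -664 + 480*(-408) = -664 - 195840 = -196504)
E(V(1*(-6), 44)) + c = 1 - 196504 = -196503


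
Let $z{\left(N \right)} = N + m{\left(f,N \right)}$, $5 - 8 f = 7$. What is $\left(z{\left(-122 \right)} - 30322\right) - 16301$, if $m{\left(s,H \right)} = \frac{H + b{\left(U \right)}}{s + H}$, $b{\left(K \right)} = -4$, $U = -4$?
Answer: $- \frac{7619267}{163} \approx -46744.0$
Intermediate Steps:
$f = - \frac{1}{4}$ ($f = \frac{5}{8} - \frac{7}{8} = - \frac{1}{4} \approx -0.25$)
$m{\left(s,H \right)} = \frac{-4 + H}{H + s}$ ($m{\left(s,H \right)} = \frac{H - 4}{s + H} = \frac{-4 + H}{H + s}$)
$z{\left(N \right)} = N + \frac{-4 + N}{- \frac{1}{4} + N}$ ($z{\left(N \right)} = N + \frac{-4 + N}{N - \frac{1}{4}} = N + \frac{-4 + N}{- \frac{1}{4} + N}$)
$\left(z{\left(-122 \right)} - 30322\right) - 16301 = \left(\frac{-16 + 3 \left(-122\right) + 4 \left(-122\right)^{2}}{-1 + 4 \left(-122\right)} - 30322\right) - 16301 = \left(\frac{-16 - 366 + 4 \cdot 14884}{-1 - 488} - 30322\right) - 16301 = \left(\frac{-16 - 366 + 59536}{-489} - 30322\right) - 16301 = \left(\left(- \frac{1}{489}\right) 59154 - 30322\right) - 16301 = \left(- \frac{19718}{163} - 30322\right) - 16301 = - \frac{4962204}{163} - 16301 = - \frac{7619267}{163}$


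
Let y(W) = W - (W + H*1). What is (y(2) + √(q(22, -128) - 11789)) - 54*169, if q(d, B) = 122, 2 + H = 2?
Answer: -9126 + I*√11667 ≈ -9126.0 + 108.01*I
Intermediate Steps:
H = 0 (H = -2 + 2 = 0)
y(W) = 0 (y(W) = W - (W + 0*1) = W - (W + 0) = W - W = 0)
(y(2) + √(q(22, -128) - 11789)) - 54*169 = (0 + √(122 - 11789)) - 54*169 = (0 + √(-11667)) - 9126 = (0 + I*√11667) - 9126 = I*√11667 - 9126 = -9126 + I*√11667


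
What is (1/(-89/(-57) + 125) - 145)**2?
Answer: 1094059516729/52041796 ≈ 21023.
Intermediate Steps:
(1/(-89/(-57) + 125) - 145)**2 = (1/(-89*(-1/57) + 125) - 145)**2 = (1/(89/57 + 125) - 145)**2 = (1/(7214/57) - 145)**2 = (57/7214 - 145)**2 = (-1045973/7214)**2 = 1094059516729/52041796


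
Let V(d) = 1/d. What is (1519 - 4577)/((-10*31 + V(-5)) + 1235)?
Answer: -7645/2312 ≈ -3.3067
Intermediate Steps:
(1519 - 4577)/((-10*31 + V(-5)) + 1235) = (1519 - 4577)/((-10*31 + 1/(-5)) + 1235) = -3058/((-310 - 1/5) + 1235) = -3058/(-1551/5 + 1235) = -3058/4624/5 = -3058*5/4624 = -7645/2312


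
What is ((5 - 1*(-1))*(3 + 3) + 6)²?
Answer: 1764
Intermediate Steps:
((5 - 1*(-1))*(3 + 3) + 6)² = ((5 + 1)*6 + 6)² = (6*6 + 6)² = (36 + 6)² = 42² = 1764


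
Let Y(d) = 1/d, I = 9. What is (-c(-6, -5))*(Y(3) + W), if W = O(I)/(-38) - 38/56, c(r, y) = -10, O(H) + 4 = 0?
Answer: -1915/798 ≈ -2.3997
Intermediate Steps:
O(H) = -4 (O(H) = -4 + 0 = -4)
W = -305/532 (W = -4/(-38) - 38/56 = -4*(-1/38) - 38*1/56 = 2/19 - 19/28 = -305/532 ≈ -0.57331)
(-c(-6, -5))*(Y(3) + W) = (-1*(-10))*(1/3 - 305/532) = 10*(⅓ - 305/532) = 10*(-383/1596) = -1915/798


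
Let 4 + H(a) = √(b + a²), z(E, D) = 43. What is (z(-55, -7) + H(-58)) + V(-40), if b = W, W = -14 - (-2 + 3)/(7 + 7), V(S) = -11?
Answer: 28 + 9*√8106/14 ≈ 85.879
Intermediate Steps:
W = -197/14 (W = -14 - 1/14 = -197/14 ≈ -14.071)
b = -197/14 ≈ -14.071
H(a) = -4 + √(-197/14 + a²)
(z(-55, -7) + H(-58)) + V(-40) = (43 + (-4 + √(-2758 + 196*(-58)²)/14)) - 11 = (43 + (-4 + √(-2758 + 196*3364)/14)) - 11 = (43 + (-4 + √(-2758 + 659344)/14)) - 11 = (43 + (-4 + √656586/14)) - 11 = (43 + (-4 + (9*√8106)/14)) - 11 = (43 + (-4 + 9*√8106/14)) - 11 = (39 + 9*√8106/14) - 11 = 28 + 9*√8106/14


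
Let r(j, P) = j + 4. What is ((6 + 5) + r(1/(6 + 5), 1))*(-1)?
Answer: -166/11 ≈ -15.091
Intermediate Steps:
r(j, P) = 4 + j
((6 + 5) + r(1/(6 + 5), 1))*(-1) = ((6 + 5) + (4 + 1/(6 + 5)))*(-1) = (11 + (4 + 1/11))*(-1) = (11 + 45/11)*(-1) = (166/11)*(-1) = -166/11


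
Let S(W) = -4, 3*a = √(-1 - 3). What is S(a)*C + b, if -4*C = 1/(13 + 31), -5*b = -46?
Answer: 2029/220 ≈ 9.2227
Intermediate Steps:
b = 46/5 (b = -⅕*(-46) = 46/5 ≈ 9.2000)
C = -1/176 (C = -1/(4*(13 + 31)) = -¼/44 = -¼*1/44 = -1/176 ≈ -0.0056818)
a = 2*I/3 (a = √(-1 - 3)/3 = √(-4)/3 = (2*I)/3 = 2*I/3 ≈ 0.66667*I)
S(a)*C + b = -4*(-1/176) + 46/5 = 1/44 + 46/5 = 2029/220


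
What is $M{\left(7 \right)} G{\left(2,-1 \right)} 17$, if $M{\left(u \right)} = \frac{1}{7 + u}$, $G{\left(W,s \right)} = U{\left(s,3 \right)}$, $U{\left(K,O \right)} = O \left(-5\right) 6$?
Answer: $- \frac{765}{7} \approx -109.29$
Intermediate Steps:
$U{\left(K,O \right)} = - 30 O$ ($U{\left(K,O \right)} = - 5 O 6 = - 30 O$)
$G{\left(W,s \right)} = -90$ ($G{\left(W,s \right)} = \left(-30\right) 3 = -90$)
$M{\left(7 \right)} G{\left(2,-1 \right)} 17 = \frac{1}{7 + 7} \left(-90\right) 17 = \frac{1}{14} \left(-90\right) 17 = \left(- \frac{45}{7}\right) 17 = - \frac{765}{7}$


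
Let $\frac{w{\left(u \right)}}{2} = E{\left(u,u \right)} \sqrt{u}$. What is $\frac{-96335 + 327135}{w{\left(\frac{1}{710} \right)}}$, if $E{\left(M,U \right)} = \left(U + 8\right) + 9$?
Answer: $\frac{81934000 \sqrt{710}}{12071} \approx 1.8086 \cdot 10^{5}$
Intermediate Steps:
$E{\left(M,U \right)} = 17 + U$ ($E{\left(M,U \right)} = \left(8 + U\right) + 9 = 17 + U$)
$w{\left(u \right)} = 2 \sqrt{u} \left(17 + u\right)$ ($w{\left(u \right)} = 2 \left(17 + u\right) \sqrt{u} = 2 \sqrt{u} \left(17 + u\right)$)
$\frac{-96335 + 327135}{w{\left(\frac{1}{710} \right)}} = \frac{-96335 + 327135}{2 \sqrt{\frac{1}{710}} \left(17 + \frac{1}{710}\right)} = \frac{230800}{2 \sqrt{\frac{1}{710}} \left(17 + \frac{1}{710}\right)} = \frac{230800}{2 \frac{\sqrt{710}}{710} \cdot \frac{12071}{710}} = \frac{230800}{\frac{12071}{252050} \sqrt{710}} = 230800 \frac{355 \sqrt{710}}{12071} = \frac{81934000 \sqrt{710}}{12071}$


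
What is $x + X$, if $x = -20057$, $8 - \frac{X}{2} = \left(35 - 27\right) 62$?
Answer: $-21033$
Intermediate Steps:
$X = -976$ ($X = 16 - 2 \left(35 - 27\right) 62 = 16 - 2 \cdot 8 \cdot 62 = 16 - 992 = -976$)
$x + X = -20057 - 976 = -21033$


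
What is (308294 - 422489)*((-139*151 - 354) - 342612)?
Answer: 41561841225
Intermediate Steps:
(308294 - 422489)*((-139*151 - 354) - 342612) = -114195*((-20989 - 354) - 342612) = -114195*(-21343 - 342612) = -114195*(-363955) = 41561841225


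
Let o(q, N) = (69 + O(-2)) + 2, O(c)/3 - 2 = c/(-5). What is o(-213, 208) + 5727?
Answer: 29026/5 ≈ 5805.2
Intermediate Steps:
O(c) = 6 - 3*c/5 (O(c) = 6 + 3*(c/(-5)) = 6 + 3*(c*(-⅕)) = 6 + 3*(-c/5) = 6 - 3*c/5)
o(q, N) = 391/5 (o(q, N) = (69 + (6 - ⅗*(-2))) + 2 = (69 + (6 + 6/5)) + 2 = (69 + 36/5) + 2 = 381/5 + 2 = 391/5)
o(-213, 208) + 5727 = 391/5 + 5727 = 29026/5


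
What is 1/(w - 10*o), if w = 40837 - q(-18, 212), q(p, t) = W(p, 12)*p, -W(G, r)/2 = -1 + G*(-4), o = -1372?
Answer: 1/52001 ≈ 1.9230e-5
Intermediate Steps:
W(G, r) = 2 + 8*G (W(G, r) = -2*(-1 + G*(-4)) = -2*(-1 - 4*G) = 2 + 8*G)
q(p, t) = p*(2 + 8*p) (q(p, t) = (2 + 8*p)*p = p*(2 + 8*p))
w = 38281 (w = 40837 - 2*(-18)*(1 + 4*(-18)) = 40837 - 2*(-18)*(1 - 72) = 40837 - 2*(-18)*(-71) = 40837 - 1*2556 = 40837 - 2556 = 38281)
1/(w - 10*o) = 1/(38281 - 10*(-1372)) = 1/(38281 + 13720) = 1/52001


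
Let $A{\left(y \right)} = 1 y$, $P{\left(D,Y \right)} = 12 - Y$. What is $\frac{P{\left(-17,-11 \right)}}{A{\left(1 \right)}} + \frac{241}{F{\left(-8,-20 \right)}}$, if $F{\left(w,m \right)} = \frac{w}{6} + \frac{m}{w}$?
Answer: $\frac{1607}{7} \approx 229.57$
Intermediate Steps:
$A{\left(y \right)} = y$
$F{\left(w,m \right)} = \frac{w}{6} + \frac{m}{w}$ ($F{\left(w,m \right)} = w \frac{1}{6} + \frac{m}{w} = \frac{w}{6} + \frac{m}{w}$)
$\frac{P{\left(-17,-11 \right)}}{A{\left(1 \right)}} + \frac{241}{F{\left(-8,-20 \right)}} = \frac{12 - -11}{1} + \frac{241}{\frac{1}{6} \left(-8\right) - \frac{20}{-8}} = \left(12 + 11\right) 1 + \frac{241}{- \frac{4}{3} - - \frac{5}{2}} = 23 \cdot 1 + \frac{241}{- \frac{4}{3} + \frac{5}{2}} = 23 + \frac{241}{\frac{7}{6}} = 23 + 241 \cdot \frac{6}{7} = 23 + \frac{1446}{7} = \frac{1607}{7}$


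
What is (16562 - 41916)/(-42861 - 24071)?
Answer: 12677/33466 ≈ 0.37880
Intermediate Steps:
(16562 - 41916)/(-42861 - 24071) = -25354/(-66932) = -25354*(-1/66932) = 12677/33466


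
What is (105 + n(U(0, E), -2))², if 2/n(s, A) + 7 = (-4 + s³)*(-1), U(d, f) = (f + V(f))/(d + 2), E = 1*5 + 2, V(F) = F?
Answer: 329930896/29929 ≈ 11024.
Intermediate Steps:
E = 7 (E = 5 + 2 = 7)
U(d, f) = 2*f/(2 + d) (U(d, f) = (f + f)/(d + 2) = (2*f)/(2 + d) = 2*f/(2 + d))
n(s, A) = 2/(-3 - s³) (n(s, A) = 2/(-7 + (-4 + s³)*(-1)) = 2/(-7 + (4 - s³)) = 2/(-3 - s³))
(105 + n(U(0, E), -2))² = (105 - 2/(3 + (2*7/(2 + 0))³))² = (105 - 2/(3 + (2*7/2)³))² = (105 - 2/(3 + (2*7*(½))³))² = (105 - 2/(3 + 7³))² = (105 - 2/(3 + 343))² = (105 - 2/346)² = (105 - 2*1/346)² = (105 - 1/173)² = (18164/173)² = 329930896/29929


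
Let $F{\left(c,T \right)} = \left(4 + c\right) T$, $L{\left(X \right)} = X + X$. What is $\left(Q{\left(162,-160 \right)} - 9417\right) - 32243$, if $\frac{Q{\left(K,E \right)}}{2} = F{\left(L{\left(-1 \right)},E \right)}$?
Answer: $-42300$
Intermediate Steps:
$L{\left(X \right)} = 2 X$
$F{\left(c,T \right)} = T \left(4 + c\right)$
$Q{\left(K,E \right)} = 4 E$ ($Q{\left(K,E \right)} = 2 E \left(4 + 2 \left(-1\right)\right) = 2 E \left(4 - 2\right) = 2 E 2 = 2 \cdot 2 E = 4 E$)
$\left(Q{\left(162,-160 \right)} - 9417\right) - 32243 = \left(4 \left(-160\right) - 9417\right) - 32243 = \left(-640 - 9417\right) - 32243 = -10057 - 32243 = -42300$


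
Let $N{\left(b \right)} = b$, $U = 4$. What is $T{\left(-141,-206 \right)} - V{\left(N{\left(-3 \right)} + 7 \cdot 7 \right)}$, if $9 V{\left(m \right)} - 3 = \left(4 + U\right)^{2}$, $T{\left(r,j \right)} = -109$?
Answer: $- \frac{1048}{9} \approx -116.44$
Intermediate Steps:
$V{\left(m \right)} = \frac{67}{9}$ ($V{\left(m \right)} = \frac{1}{3} + \frac{\left(4 + 4\right)^{2}}{9} = \frac{1}{3} + \frac{8^{2}}{9} = \frac{1}{3} + \frac{1}{9} \cdot 64 = \frac{1}{3} + \frac{64}{9} = \frac{67}{9}$)
$T{\left(-141,-206 \right)} - V{\left(N{\left(-3 \right)} + 7 \cdot 7 \right)} = -109 - \frac{67}{9} = - \frac{1048}{9}$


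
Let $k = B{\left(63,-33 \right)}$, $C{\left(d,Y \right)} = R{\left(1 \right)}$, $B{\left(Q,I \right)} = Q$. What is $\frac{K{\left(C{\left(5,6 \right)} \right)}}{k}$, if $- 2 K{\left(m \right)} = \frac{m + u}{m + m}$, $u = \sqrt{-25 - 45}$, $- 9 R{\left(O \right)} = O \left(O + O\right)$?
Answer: $- \frac{1}{252} + \frac{i \sqrt{70}}{56} \approx -0.0039683 + 0.1494 i$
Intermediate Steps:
$R{\left(O \right)} = - \frac{2 O^{2}}{9}$ ($R{\left(O \right)} = - \frac{O \left(O + O\right)}{9} = - \frac{O 2 O}{9} = - \frac{2 O^{2}}{9}$)
$C{\left(d,Y \right)} = - \frac{2}{9}$ ($C{\left(d,Y \right)} = - \frac{2 \cdot 1^{2}}{9} = \left(- \frac{2}{9}\right) 1 = - \frac{2}{9}$)
$u = i \sqrt{70}$ ($u = \sqrt{-70} = i \sqrt{70} \approx 8.3666 i$)
$K{\left(m \right)} = - \frac{m + i \sqrt{70}}{4 m}$ ($K{\left(m \right)} = - \frac{\left(m + i \sqrt{70}\right) \frac{1}{m + m}}{2} = - \frac{\left(m + i \sqrt{70}\right) \frac{1}{2 m}}{2} = - \frac{\frac{1}{2} \frac{1}{m} \left(m + i \sqrt{70}\right)}{2} = - \frac{m + i \sqrt{70}}{4 m}$)
$k = 63$
$\frac{K{\left(C{\left(5,6 \right)} \right)}}{k} = \frac{\frac{1}{4} \frac{1}{- \frac{2}{9}} \left(\left(-1\right) \left(- \frac{2}{9}\right) - i \sqrt{70}\right)}{63} = \frac{1}{4} \left(- \frac{9}{2}\right) \left(\frac{2}{9} - i \sqrt{70}\right) \frac{1}{63} = \left(- \frac{1}{4} + \frac{9 i \sqrt{70}}{8}\right) \frac{1}{63} = - \frac{1}{252} + \frac{i \sqrt{70}}{56}$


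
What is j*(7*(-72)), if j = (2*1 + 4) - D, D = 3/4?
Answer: -2646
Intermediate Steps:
D = ¾ (D = 3*(¼) = ¾ ≈ 0.75000)
j = 21/4 (j = (2*1 + 4) - 1*¾ = (2 + 4) - ¾ = 6 - ¾ = 21/4 ≈ 5.2500)
j*(7*(-72)) = 21*(7*(-72))/4 = (21/4)*(-504) = -2646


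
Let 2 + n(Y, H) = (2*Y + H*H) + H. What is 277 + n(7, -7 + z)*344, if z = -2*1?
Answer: 29173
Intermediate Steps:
z = -2
n(Y, H) = -2 + H + H² + 2*Y (n(Y, H) = -2 + ((2*Y + H*H) + H) = -2 + ((2*Y + H²) + H) = -2 + ((H² + 2*Y) + H) = -2 + (H + H² + 2*Y) = -2 + H + H² + 2*Y)
277 + n(7, -7 + z)*344 = 277 + (-2 + (-7 - 2) + (-7 - 2)² + 2*7)*344 = 277 + (-2 - 9 + (-9)² + 14)*344 = 277 + (-2 - 9 + 81 + 14)*344 = 277 + 84*344 = 277 + 28896 = 29173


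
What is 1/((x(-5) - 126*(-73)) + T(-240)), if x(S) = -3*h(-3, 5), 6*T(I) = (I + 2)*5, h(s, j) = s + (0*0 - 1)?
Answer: 3/27035 ≈ 0.00011097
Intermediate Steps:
h(s, j) = -1 + s (h(s, j) = s + (0 - 1) = s - 1 = -1 + s)
T(I) = 5/3 + 5*I/6 (T(I) = ((I + 2)*5)/6 = ((2 + I)*5)/6 = (10 + 5*I)/6 = 5/3 + 5*I/6)
x(S) = 12 (x(S) = -3*(-1 - 3) = -3*(-4) = 12)
1/((x(-5) - 126*(-73)) + T(-240)) = 1/((12 - 126*(-73)) + (5/3 + (⅚)*(-240))) = 1/((12 + 9198) + (5/3 - 200)) = 1/(9210 - 595/3) = 1/(27035/3) = 3/27035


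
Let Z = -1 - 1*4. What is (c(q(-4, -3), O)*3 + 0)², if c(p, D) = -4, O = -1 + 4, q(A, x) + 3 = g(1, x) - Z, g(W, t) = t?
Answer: 144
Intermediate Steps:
Z = -5 (Z = -1 - 4 = -5)
q(A, x) = 2 + x (q(A, x) = -3 + (x - 1*(-5)) = -3 + (x + 5) = -3 + (5 + x) = 2 + x)
O = 3
(c(q(-4, -3), O)*3 + 0)² = (-4*3 + 0)² = (-12 + 0)² = (-12)² = 144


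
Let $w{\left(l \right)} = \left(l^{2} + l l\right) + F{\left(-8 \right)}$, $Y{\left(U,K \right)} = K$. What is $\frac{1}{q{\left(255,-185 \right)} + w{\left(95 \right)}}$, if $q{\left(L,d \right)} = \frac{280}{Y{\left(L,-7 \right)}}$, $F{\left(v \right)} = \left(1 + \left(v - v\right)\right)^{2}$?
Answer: $\frac{1}{18011} \approx 5.5522 \cdot 10^{-5}$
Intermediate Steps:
$F{\left(v \right)} = 1$ ($F{\left(v \right)} = \left(1 + 0\right)^{2} = 1^{2} = 1$)
$q{\left(L,d \right)} = -40$ ($q{\left(L,d \right)} = \frac{280}{-7} = 280 \left(- \frac{1}{7}\right) = -40$)
$w{\left(l \right)} = 1 + 2 l^{2}$ ($w{\left(l \right)} = \left(l^{2} + l l\right) + 1 = \left(l^{2} + l^{2}\right) + 1 = 2 l^{2} + 1 = 1 + 2 l^{2}$)
$\frac{1}{q{\left(255,-185 \right)} + w{\left(95 \right)}} = \frac{1}{-40 + \left(1 + 2 \cdot 95^{2}\right)} = \frac{1}{-40 + \left(1 + 2 \cdot 9025\right)} = \frac{1}{-40 + \left(1 + 18050\right)} = \frac{1}{-40 + 18051} = \frac{1}{18011}$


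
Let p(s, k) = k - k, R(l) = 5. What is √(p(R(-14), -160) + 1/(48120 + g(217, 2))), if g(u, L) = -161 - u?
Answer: √47742/47742 ≈ 0.0045767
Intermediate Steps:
p(s, k) = 0
√(p(R(-14), -160) + 1/(48120 + g(217, 2))) = √(0 + 1/(48120 + (-161 - 1*217))) = √(0 + 1/(48120 + (-161 - 217))) = √(0 + 1/(48120 - 378)) = √(0 + 1/47742) = √(1/47742) = √47742/47742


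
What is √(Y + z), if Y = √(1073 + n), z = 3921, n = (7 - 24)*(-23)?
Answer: √(3921 + 2*√366) ≈ 62.923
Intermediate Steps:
n = 391 (n = -17*(-23) = 391)
Y = 2*√366 (Y = √(1073 + 391) = √1464 = 2*√366 ≈ 38.262)
√(Y + z) = √(2*√366 + 3921) = √(3921 + 2*√366)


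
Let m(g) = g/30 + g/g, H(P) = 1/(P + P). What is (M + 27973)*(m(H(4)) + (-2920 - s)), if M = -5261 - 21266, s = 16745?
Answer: -1137365519/40 ≈ -2.8434e+7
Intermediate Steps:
H(P) = 1/(2*P)
m(g) = 1 + g/30 (m(g) = g*(1/30) + 1 = g/30 + 1 = 1 + g/30)
M = -26527
(M + 27973)*(m(H(4)) + (-2920 - s)) = (-26527 + 27973)*((1 + ((½)/4)/30) + (-2920 - 1*16745)) = 1446*((1 + ((½)*(¼))/30) + (-2920 - 16745)) = 1446*((1 + (1/30)*(⅛)) - 19665) = 1446*((1 + 1/240) - 19665) = 1446*(241/240 - 19665) = 1446*(-4719359/240) = -1137365519/40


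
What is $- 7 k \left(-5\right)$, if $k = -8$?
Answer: $-280$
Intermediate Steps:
$- 7 k \left(-5\right) = \left(-7\right) \left(-8\right) \left(-5\right) = 56 \left(-5\right) = -280$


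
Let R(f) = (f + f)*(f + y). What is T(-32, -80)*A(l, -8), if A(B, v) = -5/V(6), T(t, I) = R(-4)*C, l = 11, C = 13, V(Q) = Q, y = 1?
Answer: -260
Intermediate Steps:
R(f) = 2*f*(1 + f) (R(f) = (f + f)*(f + 1) = (2*f)*(1 + f) = 2*f*(1 + f))
T(t, I) = 312 (T(t, I) = (2*(-4)*(1 - 4))*13 = (2*(-4)*(-3))*13 = 24*13 = 312)
A(B, v) = -5/6
T(-32, -80)*A(l, -8) = 312*(-5/6) = -260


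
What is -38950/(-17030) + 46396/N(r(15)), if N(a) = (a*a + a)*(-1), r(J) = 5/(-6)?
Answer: 2844465443/8515 ≈ 3.3405e+5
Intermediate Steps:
r(J) = -⅚ (r(J) = 5*(-⅙) = -⅚)
N(a) = -a - a² (N(a) = (a² + a)*(-1) = (a + a²)*(-1) = -a - a²)
-38950/(-17030) + 46396/N(r(15)) = -38950/(-17030) + 46396/((-1*(-⅚)*(1 - ⅚))) = -38950*(-1/17030) + 46396/((-1*(-⅚)*⅙)) = 3895/1703 + 46396/(5/36) = 3895/1703 + 46396*(36/5) = 3895/1703 + 1670256/5 = 2844465443/8515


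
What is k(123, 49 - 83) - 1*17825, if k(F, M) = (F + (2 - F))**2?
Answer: -17821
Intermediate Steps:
k(F, M) = 4 (k(F, M) = 2**2 = 4)
k(123, 49 - 83) - 1*17825 = 4 - 1*17825 = 4 - 17825 = -17821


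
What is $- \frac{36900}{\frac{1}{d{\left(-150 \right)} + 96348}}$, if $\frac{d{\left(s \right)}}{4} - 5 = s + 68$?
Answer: $-3543876000$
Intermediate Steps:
$d{\left(s \right)} = 292 + 4 s$ ($d{\left(s \right)} = 20 + 4 \left(s + 68\right) = 20 + 4 \left(68 + s\right) = 20 + \left(272 + 4 s\right) = 292 + 4 s$)
$- \frac{36900}{\frac{1}{d{\left(-150 \right)} + 96348}} = - \frac{36900}{\frac{1}{\left(292 + 4 \left(-150\right)\right) + 96348}} = - \frac{36900}{\frac{1}{\left(292 - 600\right) + 96348}} = - \frac{36900}{\frac{1}{-308 + 96348}} = - \frac{36900}{\frac{1}{96040}} = - 36900 \frac{1}{\frac{1}{96040}} = \left(-36900\right) 96040 = -3543876000$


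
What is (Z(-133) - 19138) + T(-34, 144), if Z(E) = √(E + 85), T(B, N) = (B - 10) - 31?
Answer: -19213 + 4*I*√3 ≈ -19213.0 + 6.9282*I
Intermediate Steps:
T(B, N) = -41 + B (T(B, N) = (-10 + B) - 31 = -41 + B)
Z(E) = √(85 + E)
(Z(-133) - 19138) + T(-34, 144) = (√(85 - 133) - 19138) + (-41 - 34) = (√(-48) - 19138) - 75 = (4*I*√3 - 19138) - 75 = (-19138 + 4*I*√3) - 75 = -19213 + 4*I*√3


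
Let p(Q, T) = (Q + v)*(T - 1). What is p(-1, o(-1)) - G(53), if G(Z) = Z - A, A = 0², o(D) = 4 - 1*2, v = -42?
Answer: -96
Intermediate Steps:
o(D) = 2 (o(D) = 4 - 2 = 2)
A = 0
p(Q, T) = (-1 + T)*(-42 + Q) (p(Q, T) = (Q - 42)*(T - 1) = (-42 + Q)*(-1 + T) = (-1 + T)*(-42 + Q))
G(Z) = Z (G(Z) = Z - 1*0 = Z + 0 = Z)
p(-1, o(-1)) - G(53) = (42 - 1*(-1) - 42*2 - 1*2) - 1*53 = (42 + 1 - 84 - 2) - 53 = -43 - 53 = -96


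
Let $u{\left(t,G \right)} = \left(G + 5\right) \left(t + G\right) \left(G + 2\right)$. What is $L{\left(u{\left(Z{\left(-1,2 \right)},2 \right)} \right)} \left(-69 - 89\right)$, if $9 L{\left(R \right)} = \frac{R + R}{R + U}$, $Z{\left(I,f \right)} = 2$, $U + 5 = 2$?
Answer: $- \frac{35392}{981} \approx -36.077$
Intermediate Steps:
$U = -3$ ($U = -5 + 2 = -3$)
$u{\left(t,G \right)} = \left(2 + G\right) \left(5 + G\right) \left(G + t\right)$ ($u{\left(t,G \right)} = \left(5 + G\right) \left(G + t\right) \left(2 + G\right) = \left(5 + G\right) \left(2 + G\right) \left(G + t\right) = \left(2 + G\right) \left(5 + G\right) \left(G + t\right)$)
$L{\left(R \right)} = \frac{2 R}{9 \left(-3 + R\right)}$ ($L{\left(R \right)} = \frac{\left(R + R\right) \frac{1}{R - 3}}{9} = \frac{2 R \frac{1}{-3 + R}}{9} = \frac{2 R}{9 \left(-3 + R\right)}$)
$L{\left(u{\left(Z{\left(-1,2 \right)},2 \right)} \right)} \left(-69 - 89\right) = \frac{2 \left(2^{3} + 7 \cdot 2^{2} + 10 \cdot 2 + 10 \cdot 2 + 2 \cdot 2^{2} + 7 \cdot 2 \cdot 2\right)}{9 \left(-3 + \left(2^{3} + 7 \cdot 2^{2} + 10 \cdot 2 + 10 \cdot 2 + 2 \cdot 2^{2} + 7 \cdot 2 \cdot 2\right)\right)} \left(-69 - 89\right) = \frac{2 \left(8 + 7 \cdot 4 + 20 + 20 + 2 \cdot 4 + 28\right)}{9 \left(-3 + \left(8 + 7 \cdot 4 + 20 + 20 + 2 \cdot 4 + 28\right)\right)} \left(-158\right) = \frac{2 \left(8 + 28 + 20 + 20 + 8 + 28\right)}{9 \left(-3 + \left(8 + 28 + 20 + 20 + 8 + 28\right)\right)} \left(-158\right) = \frac{2}{9} \cdot 112 \frac{1}{-3 + 112} \left(-158\right) = \frac{2}{9} \cdot 112 \cdot \frac{1}{109} \left(-158\right) = \frac{224}{981} \left(-158\right) = - \frac{35392}{981}$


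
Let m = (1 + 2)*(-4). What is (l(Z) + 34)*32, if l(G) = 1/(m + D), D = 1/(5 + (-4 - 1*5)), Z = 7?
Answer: 53184/49 ≈ 1085.4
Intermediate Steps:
D = -¼ (D = 1/(5 + (-4 - 5)) = 1/(5 - 9) = 1/(-4) = -¼ ≈ -0.25000)
m = -12 (m = 3*(-4) = -12)
l(G) = -4/49 (l(G) = 1/(-12 - ¼) = 1/(-49/4) = -4/49)
(l(Z) + 34)*32 = (-4/49 + 34)*32 = (1662/49)*32 = 53184/49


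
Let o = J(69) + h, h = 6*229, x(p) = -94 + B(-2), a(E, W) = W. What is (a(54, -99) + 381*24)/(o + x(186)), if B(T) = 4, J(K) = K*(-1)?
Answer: 67/9 ≈ 7.4444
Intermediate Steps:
J(K) = -K
x(p) = -90 (x(p) = -94 + 4 = -90)
h = 1374
o = 1305 (o = -1*69 + 1374 = -69 + 1374 = 1305)
(a(54, -99) + 381*24)/(o + x(186)) = (-99 + 381*24)/(1305 - 90) = (-99 + 9144)/1215 = 9045*(1/1215) = 67/9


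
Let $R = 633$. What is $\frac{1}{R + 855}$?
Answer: $\frac{1}{1488} \approx 0.00067204$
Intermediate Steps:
$\frac{1}{R + 855} = \frac{1}{633 + 855} = \frac{1}{1488}$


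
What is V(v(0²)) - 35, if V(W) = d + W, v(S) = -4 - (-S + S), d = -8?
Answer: -47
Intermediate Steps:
v(S) = -4 (v(S) = -4 - 1*0 = -4 + 0 = -4)
V(W) = -8 + W
V(v(0²)) - 35 = (-8 - 4) - 35 = -12 - 35 = -47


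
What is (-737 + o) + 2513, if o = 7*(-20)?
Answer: 1636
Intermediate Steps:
o = -140
(-737 + o) + 2513 = (-737 - 140) + 2513 = -877 + 2513 = 1636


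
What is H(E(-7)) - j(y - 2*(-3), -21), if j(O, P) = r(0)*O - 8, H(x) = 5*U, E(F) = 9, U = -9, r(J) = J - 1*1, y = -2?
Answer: -33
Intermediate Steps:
r(J) = -1 + J (r(J) = J - 1 = -1 + J)
H(x) = -45 (H(x) = 5*(-9) = -45)
j(O, P) = -8 - O (j(O, P) = (-1 + 0)*O - 8 = -O - 8 = -8 - O)
H(E(-7)) - j(y - 2*(-3), -21) = -45 - (-8 - (-2 - 2*(-3))) = -45 - (-8 - (-2 + 6)) = -45 - (-8 - 1*4) = -45 - (-8 - 4) = -45 - 1*(-12) = -45 + 12 = -33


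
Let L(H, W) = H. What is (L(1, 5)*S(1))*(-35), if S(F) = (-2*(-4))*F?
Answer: -280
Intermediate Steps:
S(F) = 8*F
(L(1, 5)*S(1))*(-35) = (1*(8*1))*(-35) = (1*8)*(-35) = 8*(-35) = -280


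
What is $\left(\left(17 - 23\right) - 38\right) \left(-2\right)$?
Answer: $88$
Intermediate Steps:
$\left(\left(17 - 23\right) - 38\right) \left(-2\right) = \left(-6 - 38\right) \left(-2\right) = \left(-44\right) \left(-2\right) = 88$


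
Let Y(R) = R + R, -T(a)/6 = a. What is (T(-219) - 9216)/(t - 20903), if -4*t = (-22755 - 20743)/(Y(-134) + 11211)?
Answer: 57647724/152487103 ≈ 0.37805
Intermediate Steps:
T(a) = -6*a
Y(R) = 2*R
t = 21749/21886 (t = -(-22755 - 20743)/(4*(2*(-134) + 11211)) = -(-21749)/(2*(-268 + 11211)) = -(-21749)/(2*10943) = -1/4*(-43498/10943) = 21749/21886 ≈ 0.99374)
(T(-219) - 9216)/(t - 20903) = (-6*(-219) - 9216)/(21749/21886 - 20903) = (1314 - 9216)/(-457461309/21886) = -7902*(-21886/457461309) = 57647724/152487103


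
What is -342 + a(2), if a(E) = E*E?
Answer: -338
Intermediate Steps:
a(E) = E²
-342 + a(2) = -342 + 2² = -342 + 4 = -338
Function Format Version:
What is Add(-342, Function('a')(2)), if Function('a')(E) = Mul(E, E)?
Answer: -338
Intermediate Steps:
Function('a')(E) = Pow(E, 2)
Add(-342, Function('a')(2)) = Add(-342, Pow(2, 2)) = Add(-342, 4) = -338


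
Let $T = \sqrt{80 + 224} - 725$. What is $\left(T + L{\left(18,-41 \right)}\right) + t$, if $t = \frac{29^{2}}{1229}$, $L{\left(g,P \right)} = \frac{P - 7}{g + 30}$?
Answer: $- \frac{891413}{1229} + 4 \sqrt{19} \approx -707.88$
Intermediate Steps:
$L{\left(g,P \right)} = \frac{-7 + P}{30 + g}$
$t = \frac{841}{1229}$ ($t = 841 \cdot \frac{1}{1229} = \frac{841}{1229} \approx 0.6843$)
$T = -725 + 4 \sqrt{19}$ ($T = \sqrt{304} - 725 = 4 \sqrt{19} - 725 = -725 + 4 \sqrt{19} \approx -707.56$)
$\left(T + L{\left(18,-41 \right)}\right) + t = \left(\left(-725 + 4 \sqrt{19}\right) + \frac{-7 - 41}{30 + 18}\right) + \frac{841}{1229} = \left(\left(-725 + 4 \sqrt{19}\right) + \frac{1}{48} \left(-48\right)\right) + \frac{841}{1229} = \left(\left(-725 + 4 \sqrt{19}\right) - 1\right) + \frac{841}{1229} = \left(-726 + 4 \sqrt{19}\right) + \frac{841}{1229} = - \frac{891413}{1229} + 4 \sqrt{19}$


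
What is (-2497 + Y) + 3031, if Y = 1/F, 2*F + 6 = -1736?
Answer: 465113/871 ≈ 534.00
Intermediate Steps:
F = -871 (F = -3 + (½)*(-1736) = -3 - 868 = -871)
Y = -1/871 (Y = 1/(-871) = -1/871 ≈ -0.0011481)
(-2497 + Y) + 3031 = (-2497 - 1/871) + 3031 = -2174888/871 + 3031 = 465113/871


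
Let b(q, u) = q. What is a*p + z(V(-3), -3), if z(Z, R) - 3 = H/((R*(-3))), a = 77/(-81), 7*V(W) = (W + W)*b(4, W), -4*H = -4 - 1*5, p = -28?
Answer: 9677/324 ≈ 29.867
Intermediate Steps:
H = 9/4 (H = -(-4 - 1*5)/4 = -(-4 - 5)/4 = -1/4*(-9) = 9/4 ≈ 2.2500)
V(W) = 8*W/7 (V(W) = ((W + W)*4)/7 = ((2*W)*4)/7 = (8*W)/7 = 8*W/7)
a = -77/81 (a = 77*(-1/81) = -77/81 ≈ -0.95062)
z(Z, R) = 3 - 3/(4*R) (z(Z, R) = 3 + 9/(4*((R*(-3)))) = 3 + 9/(4*((-3*R))) = 3 + 9*(-1/(3*R))/4 = 3 - 3/(4*R))
a*p + z(V(-3), -3) = -77/81*(-28) + (3 - 3/4/(-3)) = 2156/81 + (3 - 3/4*(-1/3)) = 2156/81 + (3 + 1/4) = 2156/81 + 13/4 = 9677/324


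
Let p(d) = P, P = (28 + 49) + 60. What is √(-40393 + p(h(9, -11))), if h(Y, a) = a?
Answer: 8*I*√629 ≈ 200.64*I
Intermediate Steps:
P = 137 (P = 77 + 60 = 137)
p(d) = 137
√(-40393 + p(h(9, -11))) = √(-40393 + 137) = √(-40256) = 8*I*√629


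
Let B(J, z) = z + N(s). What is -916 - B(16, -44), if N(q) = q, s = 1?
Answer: -873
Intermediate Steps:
B(J, z) = 1 + z (B(J, z) = z + 1 = 1 + z)
-916 - B(16, -44) = -916 - (1 - 44) = -916 - 1*(-43) = -916 + 43 = -873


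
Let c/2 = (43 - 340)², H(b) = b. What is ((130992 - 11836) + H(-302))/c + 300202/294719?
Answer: 1629436453/962846973 ≈ 1.6923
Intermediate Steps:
c = 176418 (c = 2*(43 - 340)² = 2*(-297)² = 2*88209 = 176418)
((130992 - 11836) + H(-302))/c + 300202/294719 = ((130992 - 11836) - 302)/176418 + 300202/294719 = (119156 - 302)*(1/176418) + 300202*(1/294719) = 118854*(1/176418) + 300202/294719 = 2201/3267 + 300202/294719 = 1629436453/962846973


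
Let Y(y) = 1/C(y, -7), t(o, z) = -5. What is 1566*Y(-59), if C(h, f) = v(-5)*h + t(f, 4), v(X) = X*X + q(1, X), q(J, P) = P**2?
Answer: -522/985 ≈ -0.52995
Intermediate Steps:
v(X) = 2*X**2 (v(X) = X*X + X**2 = X**2 + X**2 = 2*X**2)
C(h, f) = -5 + 50*h (C(h, f) = (2*(-5)**2)*h - 5 = (2*25)*h - 5 = 50*h - 5 = -5 + 50*h)
Y(y) = 1/(-5 + 50*y)
1566*Y(-59) = 1566*(1/(5*(-1 + 10*(-59)))) = 1566*(1/(5*(-1 - 590))) = 1566*((1/5)/(-591)) = 1566*((1/5)*(-1/591)) = 1566*(-1/2955) = -522/985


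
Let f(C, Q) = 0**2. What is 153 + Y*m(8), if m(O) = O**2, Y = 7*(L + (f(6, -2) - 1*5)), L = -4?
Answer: -3879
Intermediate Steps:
f(C, Q) = 0
Y = -63 (Y = 7*(-4 + (0 - 1*5)) = 7*(-4 + (0 - 5)) = 7*(-4 - 5) = 7*(-9) = -63)
153 + Y*m(8) = 153 - 63*8**2 = 153 - 63*64 = 153 - 4032 = -3879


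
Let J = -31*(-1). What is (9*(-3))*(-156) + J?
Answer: 4243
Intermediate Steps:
J = 31
(9*(-3))*(-156) + J = (9*(-3))*(-156) + 31 = -27*(-156) + 31 = 4212 + 31 = 4243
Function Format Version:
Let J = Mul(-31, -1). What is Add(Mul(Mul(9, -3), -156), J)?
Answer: 4243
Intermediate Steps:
J = 31
Add(Mul(Mul(9, -3), -156), J) = Add(Mul(Mul(9, -3), -156), 31) = Add(Mul(-27, -156), 31) = Add(4212, 31) = 4243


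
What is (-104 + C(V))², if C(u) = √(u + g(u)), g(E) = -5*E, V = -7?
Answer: 10844 - 416*√7 ≈ 9743.4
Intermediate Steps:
C(u) = 2*√(-u) (C(u) = √(u - 5*u) = √(-4*u) = 2*√(-u))
(-104 + C(V))² = (-104 + 2*√(-1*(-7)))² = (-104 + 2*√7)²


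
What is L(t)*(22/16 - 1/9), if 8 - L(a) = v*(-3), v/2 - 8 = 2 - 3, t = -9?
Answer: 2275/36 ≈ 63.194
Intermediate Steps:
v = 14 (v = 16 + 2*(2 - 3) = 16 + 2*(-1) = 16 - 2 = 14)
L(a) = 50 (L(a) = 8 - 14*(-3) = 8 - 1*(-42) = 8 + 42 = 50)
L(t)*(22/16 - 1/9) = 50*(22/16 - 1/9) = 50*(22*(1/16) - 1*⅑) = 50*(11/8 - ⅑) = 50*(91/72) = 2275/36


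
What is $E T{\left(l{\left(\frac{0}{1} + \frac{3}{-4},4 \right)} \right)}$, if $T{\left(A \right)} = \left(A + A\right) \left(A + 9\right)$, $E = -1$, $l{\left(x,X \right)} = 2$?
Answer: $-44$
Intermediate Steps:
$T{\left(A \right)} = 2 A \left(9 + A\right)$
$E T{\left(l{\left(\frac{0}{1} + \frac{3}{-4},4 \right)} \right)} = - 2 \cdot 2 \left(9 + 2\right) = - 2 \cdot 2 \cdot 11 = \left(-1\right) 44 = -44$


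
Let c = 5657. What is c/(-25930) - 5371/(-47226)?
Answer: -31971863/306142545 ≈ -0.10443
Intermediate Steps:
c/(-25930) - 5371/(-47226) = 5657/(-25930) - 5371/(-47226) = 5657*(-1/25930) - 5371*(-1/47226) = -5657/25930 + 5371/47226 = -31971863/306142545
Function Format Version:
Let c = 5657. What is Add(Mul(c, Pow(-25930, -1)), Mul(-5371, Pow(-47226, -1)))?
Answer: Rational(-31971863, 306142545) ≈ -0.10443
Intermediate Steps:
Add(Mul(c, Pow(-25930, -1)), Mul(-5371, Pow(-47226, -1))) = Add(Mul(5657, Pow(-25930, -1)), Mul(-5371, Pow(-47226, -1))) = Add(Mul(5657, Rational(-1, 25930)), Mul(-5371, Rational(-1, 47226))) = Add(Rational(-5657, 25930), Rational(5371, 47226)) = Rational(-31971863, 306142545)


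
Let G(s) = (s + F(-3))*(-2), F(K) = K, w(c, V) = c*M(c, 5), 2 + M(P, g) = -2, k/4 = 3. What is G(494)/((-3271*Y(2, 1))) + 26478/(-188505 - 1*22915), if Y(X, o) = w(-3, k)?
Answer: -51981251/518666115 ≈ -0.10022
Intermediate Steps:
k = 12 (k = 4*3 = 12)
M(P, g) = -4 (M(P, g) = -2 - 2 = -4)
w(c, V) = -4*c (w(c, V) = c*(-4) = -4*c)
Y(X, o) = 12 (Y(X, o) = -4*(-3) = 12)
G(s) = 6 - 2*s (G(s) = (s - 3)*(-2) = (-3 + s)*(-2) = 6 - 2*s)
G(494)/((-3271*Y(2, 1))) + 26478/(-188505 - 1*22915) = (6 - 2*494)/((-3271*12)) + 26478/(-188505 - 1*22915) = (6 - 988)/(-39252) + 26478/(-188505 - 22915) = -982*(-1/39252) + 26478/(-211420) = 491/19626 + 26478*(-1/211420) = 491/19626 - 13239/105710 = -51981251/518666115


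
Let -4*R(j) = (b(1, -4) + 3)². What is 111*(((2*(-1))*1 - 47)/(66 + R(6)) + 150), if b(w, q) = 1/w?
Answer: 1026861/62 ≈ 16562.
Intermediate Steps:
R(j) = -4 (R(j) = -(1/1 + 3)²/4 = -(1 + 3)²/4 = -¼*4² = -¼*16 = -4)
111*(((2*(-1))*1 - 47)/(66 + R(6)) + 150) = 111*(((2*(-1))*1 - 47)/(66 - 4) + 150) = 111*((-2*1 - 47)/62 + 150) = 111*((-2 - 47)*(1/62) + 150) = 111*(-49*1/62 + 150) = 111*(-49/62 + 150) = 111*(9251/62) = 1026861/62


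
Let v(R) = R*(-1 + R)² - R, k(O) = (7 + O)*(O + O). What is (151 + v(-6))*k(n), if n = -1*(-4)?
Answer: -12056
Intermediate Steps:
n = 4
k(O) = 2*O*(7 + O) (k(O) = (7 + O)*(2*O) = 2*O*(7 + O))
v(R) = -R + R*(-1 + R)²
(151 + v(-6))*k(n) = (151 + (-6)²*(-2 - 6))*(2*4*(7 + 4)) = (151 + 36*(-8))*(2*4*11) = (151 - 288)*88 = -137*88 = -12056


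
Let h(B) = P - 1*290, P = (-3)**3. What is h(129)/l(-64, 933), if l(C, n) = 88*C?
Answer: 317/5632 ≈ 0.056286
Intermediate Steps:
P = -27
h(B) = -317 (h(B) = -27 - 1*290 = -27 - 290 = -317)
h(129)/l(-64, 933) = -317/(88*(-64)) = -317/(-5632) = -317*(-1/5632) = 317/5632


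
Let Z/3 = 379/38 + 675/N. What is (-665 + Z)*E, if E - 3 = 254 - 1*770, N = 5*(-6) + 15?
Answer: 790101/2 ≈ 3.9505e+5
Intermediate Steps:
N = -15 (N = -30 + 15 = -15)
Z = -3993/38 (Z = 3*(379/38 + 675/(-15)) = 3*(379*(1/38) + 675*(-1/15)) = 3*(379/38 - 45) = 3*(-1331/38) = -3993/38 ≈ -105.08)
E = -513 (E = 3 + (254 - 1*770) = 3 + (254 - 770) = 3 - 516 = -513)
(-665 + Z)*E = (-665 - 3993/38)*(-513) = -29263/38*(-513) = 790101/2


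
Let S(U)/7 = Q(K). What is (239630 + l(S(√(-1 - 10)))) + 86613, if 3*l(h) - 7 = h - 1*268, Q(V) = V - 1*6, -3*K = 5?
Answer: 2935243/9 ≈ 3.2614e+5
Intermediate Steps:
K = -5/3 (K = -⅓*5 = -5/3 ≈ -1.6667)
Q(V) = -6 + V (Q(V) = V - 6 = -6 + V)
S(U) = -161/3 (S(U) = 7*(-6 - 5/3) = 7*(-23/3) = -161/3)
l(h) = -87 + h/3 (l(h) = 7/3 + (h - 1*268)/3 = 7/3 + (h - 268)/3 = 7/3 + (-268 + h)/3 = 7/3 + (-268/3 + h/3) = -87 + h/3)
(239630 + l(S(√(-1 - 10)))) + 86613 = (239630 + (-87 + (⅓)*(-161/3))) + 86613 = (239630 + (-87 - 161/9)) + 86613 = (239630 - 944/9) + 86613 = 2155726/9 + 86613 = 2935243/9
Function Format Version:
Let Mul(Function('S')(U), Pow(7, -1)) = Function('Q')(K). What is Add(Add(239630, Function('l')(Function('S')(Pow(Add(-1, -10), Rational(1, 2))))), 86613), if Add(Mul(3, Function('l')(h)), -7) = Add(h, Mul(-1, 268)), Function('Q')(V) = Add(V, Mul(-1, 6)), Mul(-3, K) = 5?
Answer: Rational(2935243, 9) ≈ 3.2614e+5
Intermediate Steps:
K = Rational(-5, 3) (K = Mul(Rational(-1, 3), 5) = Rational(-5, 3) ≈ -1.6667)
Function('Q')(V) = Add(-6, V) (Function('Q')(V) = Add(V, -6) = Add(-6, V))
Function('S')(U) = Rational(-161, 3) (Function('S')(U) = Mul(7, Add(-6, Rational(-5, 3))) = Mul(7, Rational(-23, 3)) = Rational(-161, 3))
Function('l')(h) = Add(-87, Mul(Rational(1, 3), h)) (Function('l')(h) = Add(Rational(7, 3), Mul(Rational(1, 3), Add(h, Mul(-1, 268)))) = Add(Rational(7, 3), Mul(Rational(1, 3), Add(h, -268))) = Add(Rational(7, 3), Mul(Rational(1, 3), Add(-268, h))) = Add(Rational(7, 3), Add(Rational(-268, 3), Mul(Rational(1, 3), h))) = Add(-87, Mul(Rational(1, 3), h)))
Add(Add(239630, Function('l')(Function('S')(Pow(Add(-1, -10), Rational(1, 2))))), 86613) = Add(Add(239630, Add(-87, Mul(Rational(1, 3), Rational(-161, 3)))), 86613) = Add(Add(239630, Add(-87, Rational(-161, 9))), 86613) = Add(Add(239630, Rational(-944, 9)), 86613) = Add(Rational(2155726, 9), 86613) = Rational(2935243, 9)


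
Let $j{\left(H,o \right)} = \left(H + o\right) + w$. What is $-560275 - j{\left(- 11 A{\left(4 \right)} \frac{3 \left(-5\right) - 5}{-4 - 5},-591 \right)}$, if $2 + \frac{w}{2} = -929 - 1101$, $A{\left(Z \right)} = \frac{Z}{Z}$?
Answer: $- \frac{5000360}{9} \approx -5.556 \cdot 10^{5}$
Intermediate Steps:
$A{\left(Z \right)} = 1$
$w = -4064$ ($w = -4 + 2 \left(-929 - 1101\right) = -4 + 2 \left(-2030\right) = -4 - 4060 = -4064$)
$j{\left(H,o \right)} = -4064 + H + o$ ($j{\left(H,o \right)} = \left(H + o\right) - 4064 = -4064 + H + o$)
$-560275 - j{\left(- 11 A{\left(4 \right)} \frac{3 \left(-5\right) - 5}{-4 - 5},-591 \right)} = -560275 - \left(-4064 + \left(-11\right) 1 \frac{3 \left(-5\right) - 5}{-4 - 5} - 591\right) = -560275 - \left(-4064 - 11 \frac{-15 - 5}{-9} - 591\right) = -560275 - \left(-4064 - 11 \left(\left(-20\right) \left(- \frac{1}{9}\right)\right) - 591\right) = -560275 - \left(-4064 - \frac{220}{9} - 591\right) = -560275 - - \frac{42115}{9} = -560275 + \frac{42115}{9} = - \frac{5000360}{9}$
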